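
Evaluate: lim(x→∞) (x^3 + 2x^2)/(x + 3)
This is an ∞/∞ indeterminate form.

Apply L'Hôpital's rule: differentiate numerator and denominator separately.
  f(x) = x^3 + 2·x^2   ⇒   f'(x) = 3·x^2 + 4·x
  g(x) = x + 3   ⇒   g'(x) = 1
  lim(x→∞) f'(x)/g'(x) = lim(x→∞) (3·x^2 + 4·x)/(1)
  = ∞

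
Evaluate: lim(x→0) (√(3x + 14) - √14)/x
This is a standard limit.

Factor or rationalize the expression:
  lim(x→0) (√(3x + 14) - √14)/x = 3·sqrt(14)/28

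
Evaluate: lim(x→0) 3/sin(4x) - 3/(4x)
This is an ∞-∞ indeterminate form.

Combine fractions or rationalize to convert ∞-∞ to 0/0 form:
  lim(x→0) 3/sin(4x) - 3/(4x) = 0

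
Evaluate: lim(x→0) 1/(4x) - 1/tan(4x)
This is an ∞-∞ indeterminate form.

Combine fractions or rationalize to convert ∞-∞ to 0/0 form:
  lim(x→0) 1/(4x) - 1/tan(4x) = 0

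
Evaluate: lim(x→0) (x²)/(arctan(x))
This is a 0/0 indeterminate form.

Apply L'Hôpital's rule: differentiate numerator and denominator separately.
  f(x) = x^2   ⇒   f'(x) = 2·x
  g(x) = atan(x)   ⇒   g'(x) = 1/(x^2 + 1)
  lim(x→0) f'(x)/g'(x) = lim(x→0) (2·x)/(1/(x^2 + 1))
  = 0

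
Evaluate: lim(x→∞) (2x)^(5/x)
This is an exponential indeterminate form.

For exponential indeterminate forms, take the natural log:
  Let L = lim(x→∞) (2x)^(5/x)
  Then ln(L) = lim(x→∞) [exponent × ln(base)]
  Evaluate using L'Hôpital or standard limits, then exponentiate.
  L = 1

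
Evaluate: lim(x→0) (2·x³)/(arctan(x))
This is a 0/0 indeterminate form.

Apply L'Hôpital's rule: differentiate numerator and denominator separately.
  f(x) = 2·x^3   ⇒   f'(x) = 6·x^2
  g(x) = atan(x)   ⇒   g'(x) = 1/(x^2 + 1)
  lim(x→0) f'(x)/g'(x) = lim(x→0) (6·x^2)/(1/(x^2 + 1))
  = 0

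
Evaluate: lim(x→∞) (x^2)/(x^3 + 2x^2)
This is an ∞/∞ indeterminate form.

Apply L'Hôpital's rule: differentiate numerator and denominator separately.
  f(x) = x^2   ⇒   f'(x) = 2·x
  g(x) = x^3 + 2·x^2   ⇒   g'(x) = 3·x^2 + 4·x
  lim(x→∞) f'(x)/g'(x) = lim(x→∞) (2·x)/(3·x^2 + 4·x)
  = 0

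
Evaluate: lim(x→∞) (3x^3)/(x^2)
This is an ∞/∞ indeterminate form.

Apply L'Hôpital's rule: differentiate numerator and denominator separately.
  f(x) = 3·x^3   ⇒   f'(x) = 9·x^2
  g(x) = x^2   ⇒   g'(x) = 2·x
  lim(x→∞) f'(x)/g'(x) = lim(x→∞) (9·x^2)/(2·x)
  = ∞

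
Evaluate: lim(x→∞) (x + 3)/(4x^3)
This is an ∞/∞ indeterminate form.

Apply L'Hôpital's rule: differentiate numerator and denominator separately.
  f(x) = x + 3   ⇒   f'(x) = 1
  g(x) = 4·x^3   ⇒   g'(x) = 12·x^2
  lim(x→∞) f'(x)/g'(x) = lim(x→∞) (1)/(12·x^2)
  = 0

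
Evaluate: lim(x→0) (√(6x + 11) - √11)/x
This is a standard limit.

Factor or rationalize the expression:
  lim(x→0) (√(6x + 11) - √11)/x = 3·sqrt(11)/11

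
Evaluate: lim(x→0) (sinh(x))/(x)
This is a 0/0 indeterminate form.

Apply L'Hôpital's rule: differentiate numerator and denominator separately.
  f(x) = sinh(x)   ⇒   f'(x) = cosh(x)
  g(x) = x   ⇒   g'(x) = 1
  lim(x→0) f'(x)/g'(x) = lim(x→0) (cosh(x))/(1)
  = 1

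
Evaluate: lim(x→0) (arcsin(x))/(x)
This is a 0/0 indeterminate form.

Apply L'Hôpital's rule: differentiate numerator and denominator separately.
  f(x) = asin(x)   ⇒   f'(x) = 1/sqrt(1 - x^2)
  g(x) = x   ⇒   g'(x) = 1
  lim(x→0) f'(x)/g'(x) = lim(x→0) (1/sqrt(1 - x^2))/(1)
  = 1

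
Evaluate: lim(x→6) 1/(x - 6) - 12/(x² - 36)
This is an ∞-∞ indeterminate form.

Combine fractions or rationalize to convert ∞-∞ to 0/0 form:
  lim(x→6) 1/(x - 6) - 12/(x² - 36) = 1/12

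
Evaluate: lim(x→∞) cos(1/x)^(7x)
This is an exponential indeterminate form.

For exponential indeterminate forms, take the natural log:
  Let L = lim(x→∞) cos(1/x)^(7x)
  Then ln(L) = lim(x→∞) [exponent × ln(base)]
  Evaluate using L'Hôpital or standard limits, then exponentiate.
  L = 1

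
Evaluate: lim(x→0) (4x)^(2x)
This is an exponential indeterminate form.

For exponential indeterminate forms, take the natural log:
  Let L = lim(x→0) (4x)^(2x)
  Then ln(L) = lim(x→0) [exponent × ln(base)]
  Evaluate using L'Hôpital or standard limits, then exponentiate.
  L = 1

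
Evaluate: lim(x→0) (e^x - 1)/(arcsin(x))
This is a 0/0 indeterminate form.

Apply L'Hôpital's rule: differentiate numerator and denominator separately.
  f(x) = e^(x) - 1   ⇒   f'(x) = e^(x)
  g(x) = asin(x)   ⇒   g'(x) = 1/sqrt(1 - x^2)
  lim(x→0) f'(x)/g'(x) = lim(x→0) (e^(x))/(1/sqrt(1 - x^2))
  = 1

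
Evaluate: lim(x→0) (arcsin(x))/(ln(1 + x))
This is a 0/0 indeterminate form.

Apply L'Hôpital's rule: differentiate numerator and denominator separately.
  f(x) = asin(x)   ⇒   f'(x) = 1/sqrt(1 - x^2)
  g(x) = ln(x + 1)   ⇒   g'(x) = 1/(x + 1)
  lim(x→0) f'(x)/g'(x) = lim(x→0) (1/sqrt(1 - x^2))/(1/(x + 1))
  = 1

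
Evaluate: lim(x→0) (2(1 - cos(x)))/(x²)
This is a 0/0 indeterminate form.

Apply L'Hôpital's rule: differentiate numerator and denominator separately.
  f(x) = 2 - 2·cos(x)   ⇒   f'(x) = 2·sin(x)
  g(x) = x^2   ⇒   g'(x) = 2·x
  lim(x→0) f'(x)/g'(x) = lim(x→0) (2·sin(x))/(2·x)
  = 1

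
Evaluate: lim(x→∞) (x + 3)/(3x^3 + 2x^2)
This is an ∞/∞ indeterminate form.

Apply L'Hôpital's rule: differentiate numerator and denominator separately.
  f(x) = x + 3   ⇒   f'(x) = 1
  g(x) = 3·x^3 + 2·x^2   ⇒   g'(x) = 9·x^2 + 4·x
  lim(x→∞) f'(x)/g'(x) = lim(x→∞) (1)/(9·x^2 + 4·x)
  = 0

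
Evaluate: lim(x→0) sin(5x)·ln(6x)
This is a 0·∞ indeterminate form.

Rewrite 0·∞ as a quotient (0/0 or ∞/∞ form), then apply L'Hôpital's rule:
  lim(x→0) sin(5x)·ln(6x) = 0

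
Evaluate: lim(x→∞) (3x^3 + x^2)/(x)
This is an ∞/∞ indeterminate form.

Apply L'Hôpital's rule: differentiate numerator and denominator separately.
  f(x) = 3·x^3 + x^2   ⇒   f'(x) = 9·x^2 + 2·x
  g(x) = x   ⇒   g'(x) = 1
  lim(x→∞) f'(x)/g'(x) = lim(x→∞) (9·x^2 + 2·x)/(1)
  = ∞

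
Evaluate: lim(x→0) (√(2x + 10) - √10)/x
This is a standard limit.

Factor or rationalize the expression:
  lim(x→0) (√(2x + 10) - √10)/x = sqrt(10)/10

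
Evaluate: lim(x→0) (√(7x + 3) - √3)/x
This is a standard limit.

Factor or rationalize the expression:
  lim(x→0) (√(7x + 3) - √3)/x = 7·sqrt(3)/6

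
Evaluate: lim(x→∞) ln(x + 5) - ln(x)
This is an ∞-∞ indeterminate form.

Combine fractions or rationalize to convert ∞-∞ to 0/0 form:
  lim(x→∞) ln(x + 5) - ln(x) = 0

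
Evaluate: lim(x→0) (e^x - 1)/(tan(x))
This is a 0/0 indeterminate form.

Apply L'Hôpital's rule: differentiate numerator and denominator separately.
  f(x) = e^(x) - 1   ⇒   f'(x) = e^(x)
  g(x) = tan(x)   ⇒   g'(x) = tan(x)^2 + 1
  lim(x→0) f'(x)/g'(x) = lim(x→0) (e^(x))/(tan(x)^2 + 1)
  = 1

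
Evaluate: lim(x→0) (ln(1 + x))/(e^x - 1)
This is a 0/0 indeterminate form.

Apply L'Hôpital's rule: differentiate numerator and denominator separately.
  f(x) = ln(x + 1)   ⇒   f'(x) = 1/(x + 1)
  g(x) = e^(x) - 1   ⇒   g'(x) = e^(x)
  lim(x→0) f'(x)/g'(x) = lim(x→0) (1/(x + 1))/(e^(x))
  = 1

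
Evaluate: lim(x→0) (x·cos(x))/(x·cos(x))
This is a 0/0 indeterminate form.

Apply L'Hôpital's rule: differentiate numerator and denominator separately.
  f(x) = x·cos(x)   ⇒   f'(x) = -x·sin(x) + cos(x)
  g(x) = x·cos(x)   ⇒   g'(x) = -x·sin(x) + cos(x)
  lim(x→0) f'(x)/g'(x) = lim(x→0) (-x·sin(x) + cos(x))/(-x·sin(x) + cos(x))
  = 1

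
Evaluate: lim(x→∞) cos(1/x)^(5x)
This is an exponential indeterminate form.

For exponential indeterminate forms, take the natural log:
  Let L = lim(x→∞) cos(1/x)^(5x)
  Then ln(L) = lim(x→∞) [exponent × ln(base)]
  Evaluate using L'Hôpital or standard limits, then exponentiate.
  L = 1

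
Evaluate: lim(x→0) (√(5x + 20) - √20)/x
This is a standard limit.

Factor or rationalize the expression:
  lim(x→0) (√(5x + 20) - √20)/x = sqrt(5)/4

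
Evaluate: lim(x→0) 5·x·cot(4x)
This is a 0·∞ indeterminate form.

Rewrite 0·∞ as a quotient (0/0 or ∞/∞ form), then apply L'Hôpital's rule:
  lim(x→0) 5·x·cot(4x) = 5/4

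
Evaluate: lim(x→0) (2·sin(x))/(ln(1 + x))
This is a 0/0 indeterminate form.

Apply L'Hôpital's rule: differentiate numerator and denominator separately.
  f(x) = 2·sin(x)   ⇒   f'(x) = 2·cos(x)
  g(x) = ln(x + 1)   ⇒   g'(x) = 1/(x + 1)
  lim(x→0) f'(x)/g'(x) = lim(x→0) (2·cos(x))/(1/(x + 1))
  = 2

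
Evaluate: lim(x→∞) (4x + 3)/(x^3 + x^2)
This is an ∞/∞ indeterminate form.

Apply L'Hôpital's rule: differentiate numerator and denominator separately.
  f(x) = 4·x + 3   ⇒   f'(x) = 4
  g(x) = x^3 + x^2   ⇒   g'(x) = 3·x^2 + 2·x
  lim(x→∞) f'(x)/g'(x) = lim(x→∞) (4)/(3·x^2 + 2·x)
  = 0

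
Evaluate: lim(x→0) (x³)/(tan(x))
This is a 0/0 indeterminate form.

Apply L'Hôpital's rule: differentiate numerator and denominator separately.
  f(x) = x^3   ⇒   f'(x) = 3·x^2
  g(x) = tan(x)   ⇒   g'(x) = tan(x)^2 + 1
  lim(x→0) f'(x)/g'(x) = lim(x→0) (3·x^2)/(tan(x)^2 + 1)
  = 0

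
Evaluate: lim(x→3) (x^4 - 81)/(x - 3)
This is a standard limit.

Factor or rationalize the expression:
  lim(x→3) (x^4 - 81)/(x - 3) = 108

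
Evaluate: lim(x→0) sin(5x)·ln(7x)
This is a 0·∞ indeterminate form.

Rewrite 0·∞ as a quotient (0/0 or ∞/∞ form), then apply L'Hôpital's rule:
  lim(x→0) sin(5x)·ln(7x) = 0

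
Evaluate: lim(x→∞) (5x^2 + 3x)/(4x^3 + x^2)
This is an ∞/∞ indeterminate form.

Apply L'Hôpital's rule: differentiate numerator and denominator separately.
  f(x) = 5·x^2 + 3·x   ⇒   f'(x) = 10·x + 3
  g(x) = 4·x^3 + x^2   ⇒   g'(x) = 12·x^2 + 2·x
  lim(x→∞) f'(x)/g'(x) = lim(x→∞) (10·x + 3)/(12·x^2 + 2·x)
  = 0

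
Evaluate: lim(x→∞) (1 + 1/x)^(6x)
This is an exponential indeterminate form.

For exponential indeterminate forms, take the natural log:
  Let L = lim(x→∞) (1 + 1/x)^(6x)
  Then ln(L) = lim(x→∞) [exponent × ln(base)]
  Evaluate using L'Hôpital or standard limits, then exponentiate.
  L = e^(6)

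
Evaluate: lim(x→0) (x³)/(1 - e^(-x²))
This is a 0/0 indeterminate form.

Apply L'Hôpital's rule: differentiate numerator and denominator separately.
  f(x) = x^3   ⇒   f'(x) = 3·x^2
  g(x) = 1 - e^(-x^2)   ⇒   g'(x) = 2·x·e^(-x^2)
  lim(x→0) f'(x)/g'(x) = lim(x→0) (3·x^2)/(2·x·e^(-x^2))
  = 0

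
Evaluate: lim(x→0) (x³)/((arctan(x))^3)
This is a 0/0 indeterminate form.

Apply L'Hôpital's rule: differentiate numerator and denominator separately.
  f(x) = x^3   ⇒   f'(x) = 3·x^2
  g(x) = atan(x)^3   ⇒   g'(x) = 3·atan(x)^2/(x^2 + 1)
  lim(x→0) f'(x)/g'(x) = lim(x→0) (3·x^2)/(3·atan(x)^2/(x^2 + 1))
  = 1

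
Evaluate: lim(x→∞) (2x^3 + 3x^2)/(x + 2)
This is an ∞/∞ indeterminate form.

Apply L'Hôpital's rule: differentiate numerator and denominator separately.
  f(x) = 2·x^3 + 3·x^2   ⇒   f'(x) = 6·x^2 + 6·x
  g(x) = x + 2   ⇒   g'(x) = 1
  lim(x→∞) f'(x)/g'(x) = lim(x→∞) (6·x^2 + 6·x)/(1)
  = ∞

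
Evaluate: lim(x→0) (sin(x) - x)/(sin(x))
This is a 0/0 indeterminate form.

Apply L'Hôpital's rule: differentiate numerator and denominator separately.
  f(x) = -x + sin(x)   ⇒   f'(x) = cos(x) - 1
  g(x) = sin(x)   ⇒   g'(x) = cos(x)
  lim(x→0) f'(x)/g'(x) = lim(x→0) (cos(x) - 1)/(cos(x))
  = 0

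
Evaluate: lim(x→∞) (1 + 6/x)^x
This is an exponential indeterminate form.

For exponential indeterminate forms, take the natural log:
  Let L = lim(x→∞) (1 + 6/x)^x
  Then ln(L) = lim(x→∞) [exponent × ln(base)]
  Evaluate using L'Hôpital or standard limits, then exponentiate.
  L = e^(6)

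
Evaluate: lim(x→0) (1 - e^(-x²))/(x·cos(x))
This is a 0/0 indeterminate form.

Apply L'Hôpital's rule: differentiate numerator and denominator separately.
  f(x) = 1 - e^(-x^2)   ⇒   f'(x) = 2·x·e^(-x^2)
  g(x) = x·cos(x)   ⇒   g'(x) = -x·sin(x) + cos(x)
  lim(x→0) f'(x)/g'(x) = lim(x→0) (2·x·e^(-x^2))/(-x·sin(x) + cos(x))
  = 0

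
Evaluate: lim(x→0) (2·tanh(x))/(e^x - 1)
This is a 0/0 indeterminate form.

Apply L'Hôpital's rule: differentiate numerator and denominator separately.
  f(x) = 2·tanh(x)   ⇒   f'(x) = 2 - 2·tanh(x)^2
  g(x) = e^(x) - 1   ⇒   g'(x) = e^(x)
  lim(x→0) f'(x)/g'(x) = lim(x→0) (2 - 2·tanh(x)^2)/(e^(x))
  = 2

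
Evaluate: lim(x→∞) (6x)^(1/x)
This is an exponential indeterminate form.

For exponential indeterminate forms, take the natural log:
  Let L = lim(x→∞) (6x)^(1/x)
  Then ln(L) = lim(x→∞) [exponent × ln(base)]
  Evaluate using L'Hôpital or standard limits, then exponentiate.
  L = 1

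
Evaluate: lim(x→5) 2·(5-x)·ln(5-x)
This is a 0·∞ indeterminate form.

Rewrite 0·∞ as a quotient (0/0 or ∞/∞ form), then apply L'Hôpital's rule:
  lim(x→5) 2·(5-x)·ln(5-x) = 0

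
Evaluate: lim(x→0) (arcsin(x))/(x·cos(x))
This is a 0/0 indeterminate form.

Apply L'Hôpital's rule: differentiate numerator and denominator separately.
  f(x) = asin(x)   ⇒   f'(x) = 1/sqrt(1 - x^2)
  g(x) = x·cos(x)   ⇒   g'(x) = -x·sin(x) + cos(x)
  lim(x→0) f'(x)/g'(x) = lim(x→0) (1/sqrt(1 - x^2))/(-x·sin(x) + cos(x))
  = 1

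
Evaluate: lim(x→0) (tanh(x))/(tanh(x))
This is a 0/0 indeterminate form.

Apply L'Hôpital's rule: differentiate numerator and denominator separately.
  f(x) = tanh(x)   ⇒   f'(x) = 1 - tanh(x)^2
  g(x) = tanh(x)   ⇒   g'(x) = 1 - tanh(x)^2
  lim(x→0) f'(x)/g'(x) = lim(x→0) (1 - tanh(x)^2)/(1 - tanh(x)^2)
  = 1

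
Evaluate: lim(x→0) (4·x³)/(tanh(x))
This is a 0/0 indeterminate form.

Apply L'Hôpital's rule: differentiate numerator and denominator separately.
  f(x) = 4·x^3   ⇒   f'(x) = 12·x^2
  g(x) = tanh(x)   ⇒   g'(x) = 1 - tanh(x)^2
  lim(x→0) f'(x)/g'(x) = lim(x→0) (12·x^2)/(1 - tanh(x)^2)
  = 0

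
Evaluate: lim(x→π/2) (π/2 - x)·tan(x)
This is a 0·∞ indeterminate form.

Rewrite 0·∞ as a quotient (0/0 or ∞/∞ form), then apply L'Hôpital's rule:
  lim(x→π/2) (π/2 - x)·tan(x) = 1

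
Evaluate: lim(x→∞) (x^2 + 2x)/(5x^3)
This is an ∞/∞ indeterminate form.

Apply L'Hôpital's rule: differentiate numerator and denominator separately.
  f(x) = x^2 + 2·x   ⇒   f'(x) = 2·x + 2
  g(x) = 5·x^3   ⇒   g'(x) = 15·x^2
  lim(x→∞) f'(x)/g'(x) = lim(x→∞) (2·x + 2)/(15·x^2)
  = 0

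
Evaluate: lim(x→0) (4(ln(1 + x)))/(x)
This is a 0/0 indeterminate form.

Apply L'Hôpital's rule: differentiate numerator and denominator separately.
  f(x) = 4·ln(x + 1)   ⇒   f'(x) = 4/(x + 1)
  g(x) = x   ⇒   g'(x) = 1
  lim(x→0) f'(x)/g'(x) = lim(x→0) (4/(x + 1))/(1)
  = 4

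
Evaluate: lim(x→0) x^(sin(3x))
This is an exponential indeterminate form.

For exponential indeterminate forms, take the natural log:
  Let L = lim(x→0) x^(sin(3x))
  Then ln(L) = lim(x→0) [exponent × ln(base)]
  Evaluate using L'Hôpital or standard limits, then exponentiate.
  L = 1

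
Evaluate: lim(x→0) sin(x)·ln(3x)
This is a 0·∞ indeterminate form.

Rewrite 0·∞ as a quotient (0/0 or ∞/∞ form), then apply L'Hôpital's rule:
  lim(x→0) sin(x)·ln(3x) = 0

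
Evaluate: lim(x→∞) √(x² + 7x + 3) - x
This is an ∞-∞ indeterminate form.

Combine fractions or rationalize to convert ∞-∞ to 0/0 form:
  lim(x→∞) √(x² + 7x + 3) - x = 7/2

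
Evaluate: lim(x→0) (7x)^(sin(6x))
This is an exponential indeterminate form.

For exponential indeterminate forms, take the natural log:
  Let L = lim(x→0) (7x)^(sin(6x))
  Then ln(L) = lim(x→0) [exponent × ln(base)]
  Evaluate using L'Hôpital or standard limits, then exponentiate.
  L = 1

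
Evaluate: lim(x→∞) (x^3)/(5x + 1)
This is an ∞/∞ indeterminate form.

Apply L'Hôpital's rule: differentiate numerator and denominator separately.
  f(x) = x^3   ⇒   f'(x) = 3·x^2
  g(x) = 5·x + 1   ⇒   g'(x) = 5
  lim(x→∞) f'(x)/g'(x) = lim(x→∞) (3·x^2)/(5)
  = ∞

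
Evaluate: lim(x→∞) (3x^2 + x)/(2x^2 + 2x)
This is an ∞/∞ indeterminate form.

Apply L'Hôpital's rule: differentiate numerator and denominator separately.
  f(x) = 3·x^2 + x   ⇒   f'(x) = 6·x + 1
  g(x) = 2·x^2 + 2·x   ⇒   g'(x) = 4·x + 2
  lim(x→∞) f'(x)/g'(x) = lim(x→∞) (6·x + 1)/(4·x + 2)
  = 3/2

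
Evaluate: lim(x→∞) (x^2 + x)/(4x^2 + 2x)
This is an ∞/∞ indeterminate form.

Apply L'Hôpital's rule: differentiate numerator and denominator separately.
  f(x) = x^2 + x   ⇒   f'(x) = 2·x + 1
  g(x) = 4·x^2 + 2·x   ⇒   g'(x) = 8·x + 2
  lim(x→∞) f'(x)/g'(x) = lim(x→∞) (2·x + 1)/(8·x + 2)
  = 1/4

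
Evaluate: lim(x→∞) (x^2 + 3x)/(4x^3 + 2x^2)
This is an ∞/∞ indeterminate form.

Apply L'Hôpital's rule: differentiate numerator and denominator separately.
  f(x) = x^2 + 3·x   ⇒   f'(x) = 2·x + 3
  g(x) = 4·x^3 + 2·x^2   ⇒   g'(x) = 12·x^2 + 4·x
  lim(x→∞) f'(x)/g'(x) = lim(x→∞) (2·x + 3)/(12·x^2 + 4·x)
  = 0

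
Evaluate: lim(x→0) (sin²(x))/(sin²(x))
This is a 0/0 indeterminate form.

Apply L'Hôpital's rule: differentiate numerator and denominator separately.
  f(x) = sin(x)^2   ⇒   f'(x) = 2·sin(x)·cos(x)
  g(x) = sin(x)^2   ⇒   g'(x) = 2·sin(x)·cos(x)
  lim(x→0) f'(x)/g'(x) = lim(x→0) (2·sin(x)·cos(x))/(2·sin(x)·cos(x))
  = 1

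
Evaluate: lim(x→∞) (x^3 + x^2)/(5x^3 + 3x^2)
This is an ∞/∞ indeterminate form.

Apply L'Hôpital's rule: differentiate numerator and denominator separately.
  f(x) = x^3 + x^2   ⇒   f'(x) = 3·x^2 + 2·x
  g(x) = 5·x^3 + 3·x^2   ⇒   g'(x) = 15·x^2 + 6·x
  lim(x→∞) f'(x)/g'(x) = lim(x→∞) (3·x^2 + 2·x)/(15·x^2 + 6·x)
  = 1/5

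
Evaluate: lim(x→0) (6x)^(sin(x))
This is an exponential indeterminate form.

For exponential indeterminate forms, take the natural log:
  Let L = lim(x→0) (6x)^(sin(x))
  Then ln(L) = lim(x→0) [exponent × ln(base)]
  Evaluate using L'Hôpital or standard limits, then exponentiate.
  L = 1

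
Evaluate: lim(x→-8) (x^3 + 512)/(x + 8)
This is a standard limit.

Factor or rationalize the expression:
  lim(x→-8) (x^3 + 512)/(x + 8) = 192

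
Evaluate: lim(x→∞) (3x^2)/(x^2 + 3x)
This is an ∞/∞ indeterminate form.

Apply L'Hôpital's rule: differentiate numerator and denominator separately.
  f(x) = 3·x^2   ⇒   f'(x) = 6·x
  g(x) = x^2 + 3·x   ⇒   g'(x) = 2·x + 3
  lim(x→∞) f'(x)/g'(x) = lim(x→∞) (6·x)/(2·x + 3)
  = 3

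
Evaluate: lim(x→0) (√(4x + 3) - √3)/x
This is a standard limit.

Factor or rationalize the expression:
  lim(x→0) (√(4x + 3) - √3)/x = 2·sqrt(3)/3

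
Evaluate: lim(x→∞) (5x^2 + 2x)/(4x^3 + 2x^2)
This is an ∞/∞ indeterminate form.

Apply L'Hôpital's rule: differentiate numerator and denominator separately.
  f(x) = 5·x^2 + 2·x   ⇒   f'(x) = 10·x + 2
  g(x) = 4·x^3 + 2·x^2   ⇒   g'(x) = 12·x^2 + 4·x
  lim(x→∞) f'(x)/g'(x) = lim(x→∞) (10·x + 2)/(12·x^2 + 4·x)
  = 0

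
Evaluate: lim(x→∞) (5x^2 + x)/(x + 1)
This is an ∞/∞ indeterminate form.

Apply L'Hôpital's rule: differentiate numerator and denominator separately.
  f(x) = 5·x^2 + x   ⇒   f'(x) = 10·x + 1
  g(x) = x + 1   ⇒   g'(x) = 1
  lim(x→∞) f'(x)/g'(x) = lim(x→∞) (10·x + 1)/(1)
  = ∞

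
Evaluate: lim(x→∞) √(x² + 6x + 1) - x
This is an ∞-∞ indeterminate form.

Combine fractions or rationalize to convert ∞-∞ to 0/0 form:
  lim(x→∞) √(x² + 6x + 1) - x = 3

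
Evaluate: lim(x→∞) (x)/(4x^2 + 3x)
This is an ∞/∞ indeterminate form.

Apply L'Hôpital's rule: differentiate numerator and denominator separately.
  f(x) = x   ⇒   f'(x) = 1
  g(x) = 4·x^2 + 3·x   ⇒   g'(x) = 8·x + 3
  lim(x→∞) f'(x)/g'(x) = lim(x→∞) (1)/(8·x + 3)
  = 0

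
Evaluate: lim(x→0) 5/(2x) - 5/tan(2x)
This is an ∞-∞ indeterminate form.

Combine fractions or rationalize to convert ∞-∞ to 0/0 form:
  lim(x→0) 5/(2x) - 5/tan(2x) = 0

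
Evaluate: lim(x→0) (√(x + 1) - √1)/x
This is a standard limit.

Factor or rationalize the expression:
  lim(x→0) (√(x + 1) - √1)/x = 1/2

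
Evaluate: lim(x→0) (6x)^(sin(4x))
This is an exponential indeterminate form.

For exponential indeterminate forms, take the natural log:
  Let L = lim(x→0) (6x)^(sin(4x))
  Then ln(L) = lim(x→0) [exponent × ln(base)]
  Evaluate using L'Hôpital or standard limits, then exponentiate.
  L = 1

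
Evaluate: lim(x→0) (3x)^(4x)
This is an exponential indeterminate form.

For exponential indeterminate forms, take the natural log:
  Let L = lim(x→0) (3x)^(4x)
  Then ln(L) = lim(x→0) [exponent × ln(base)]
  Evaluate using L'Hôpital or standard limits, then exponentiate.
  L = 1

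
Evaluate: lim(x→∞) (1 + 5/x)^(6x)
This is an exponential indeterminate form.

For exponential indeterminate forms, take the natural log:
  Let L = lim(x→∞) (1 + 5/x)^(6x)
  Then ln(L) = lim(x→∞) [exponent × ln(base)]
  Evaluate using L'Hôpital or standard limits, then exponentiate.
  L = e^(30)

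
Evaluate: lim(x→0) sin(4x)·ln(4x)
This is a 0·∞ indeterminate form.

Rewrite 0·∞ as a quotient (0/0 or ∞/∞ form), then apply L'Hôpital's rule:
  lim(x→0) sin(4x)·ln(4x) = 0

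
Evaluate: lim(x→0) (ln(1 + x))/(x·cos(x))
This is a 0/0 indeterminate form.

Apply L'Hôpital's rule: differentiate numerator and denominator separately.
  f(x) = ln(x + 1)   ⇒   f'(x) = 1/(x + 1)
  g(x) = x·cos(x)   ⇒   g'(x) = -x·sin(x) + cos(x)
  lim(x→0) f'(x)/g'(x) = lim(x→0) (1/(x + 1))/(-x·sin(x) + cos(x))
  = 1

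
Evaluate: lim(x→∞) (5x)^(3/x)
This is an exponential indeterminate form.

For exponential indeterminate forms, take the natural log:
  Let L = lim(x→∞) (5x)^(3/x)
  Then ln(L) = lim(x→∞) [exponent × ln(base)]
  Evaluate using L'Hôpital or standard limits, then exponentiate.
  L = 1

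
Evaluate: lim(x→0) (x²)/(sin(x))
This is a 0/0 indeterminate form.

Apply L'Hôpital's rule: differentiate numerator and denominator separately.
  f(x) = x^2   ⇒   f'(x) = 2·x
  g(x) = sin(x)   ⇒   g'(x) = cos(x)
  lim(x→0) f'(x)/g'(x) = lim(x→0) (2·x)/(cos(x))
  = 0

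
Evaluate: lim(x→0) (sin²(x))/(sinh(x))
This is a 0/0 indeterminate form.

Apply L'Hôpital's rule: differentiate numerator and denominator separately.
  f(x) = sin(x)^2   ⇒   f'(x) = 2·sin(x)·cos(x)
  g(x) = sinh(x)   ⇒   g'(x) = cosh(x)
  lim(x→0) f'(x)/g'(x) = lim(x→0) (2·sin(x)·cos(x))/(cosh(x))
  = 0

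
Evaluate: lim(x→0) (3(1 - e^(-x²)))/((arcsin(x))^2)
This is a 0/0 indeterminate form.

Apply L'Hôpital's rule: differentiate numerator and denominator separately.
  f(x) = 3 - 3·e^(-x^2)   ⇒   f'(x) = 6·x·e^(-x^2)
  g(x) = asin(x)^2   ⇒   g'(x) = 2·asin(x)/sqrt(1 - x^2)
  lim(x→0) f'(x)/g'(x) = lim(x→0) (6·x·e^(-x^2))/(2·asin(x)/sqrt(1 - x^2))
  = 3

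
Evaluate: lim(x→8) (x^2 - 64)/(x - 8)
This is a standard limit.

Factor or rationalize the expression:
  lim(x→8) (x^2 - 64)/(x - 8) = 16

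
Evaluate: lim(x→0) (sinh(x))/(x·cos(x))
This is a 0/0 indeterminate form.

Apply L'Hôpital's rule: differentiate numerator and denominator separately.
  f(x) = sinh(x)   ⇒   f'(x) = cosh(x)
  g(x) = x·cos(x)   ⇒   g'(x) = -x·sin(x) + cos(x)
  lim(x→0) f'(x)/g'(x) = lim(x→0) (cosh(x))/(-x·sin(x) + cos(x))
  = 1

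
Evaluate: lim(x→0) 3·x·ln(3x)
This is a 0·∞ indeterminate form.

Rewrite 0·∞ as a quotient (0/0 or ∞/∞ form), then apply L'Hôpital's rule:
  lim(x→0) 3·x·ln(3x) = 0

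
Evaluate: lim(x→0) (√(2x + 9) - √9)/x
This is a standard limit.

Factor or rationalize the expression:
  lim(x→0) (√(2x + 9) - √9)/x = 1/3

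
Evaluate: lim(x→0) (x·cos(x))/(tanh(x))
This is a 0/0 indeterminate form.

Apply L'Hôpital's rule: differentiate numerator and denominator separately.
  f(x) = x·cos(x)   ⇒   f'(x) = -x·sin(x) + cos(x)
  g(x) = tanh(x)   ⇒   g'(x) = 1 - tanh(x)^2
  lim(x→0) f'(x)/g'(x) = lim(x→0) (-x·sin(x) + cos(x))/(1 - tanh(x)^2)
  = 1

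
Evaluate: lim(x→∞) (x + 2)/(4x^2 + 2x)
This is an ∞/∞ indeterminate form.

Apply L'Hôpital's rule: differentiate numerator and denominator separately.
  f(x) = x + 2   ⇒   f'(x) = 1
  g(x) = 4·x^2 + 2·x   ⇒   g'(x) = 8·x + 2
  lim(x→∞) f'(x)/g'(x) = lim(x→∞) (1)/(8·x + 2)
  = 0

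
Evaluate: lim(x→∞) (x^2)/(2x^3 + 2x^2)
This is an ∞/∞ indeterminate form.

Apply L'Hôpital's rule: differentiate numerator and denominator separately.
  f(x) = x^2   ⇒   f'(x) = 2·x
  g(x) = 2·x^3 + 2·x^2   ⇒   g'(x) = 6·x^2 + 4·x
  lim(x→∞) f'(x)/g'(x) = lim(x→∞) (2·x)/(6·x^2 + 4·x)
  = 0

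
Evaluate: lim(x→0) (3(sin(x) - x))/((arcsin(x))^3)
This is a 0/0 indeterminate form.

Apply L'Hôpital's rule: differentiate numerator and denominator separately.
  f(x) = -3·x + 3·sin(x)   ⇒   f'(x) = 3·cos(x) - 3
  g(x) = asin(x)^3   ⇒   g'(x) = 3·asin(x)^2/sqrt(1 - x^2)
  lim(x→0) f'(x)/g'(x) = lim(x→0) (3·cos(x) - 3)/(3·asin(x)^2/sqrt(1 - x^2))
  = -1/2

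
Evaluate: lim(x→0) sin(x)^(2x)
This is an exponential indeterminate form.

For exponential indeterminate forms, take the natural log:
  Let L = lim(x→0) sin(x)^(2x)
  Then ln(L) = lim(x→0) [exponent × ln(base)]
  Evaluate using L'Hôpital or standard limits, then exponentiate.
  L = 1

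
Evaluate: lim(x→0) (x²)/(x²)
This is a 0/0 indeterminate form.

Apply L'Hôpital's rule: differentiate numerator and denominator separately.
  f(x) = x^2   ⇒   f'(x) = 2·x
  g(x) = x^2   ⇒   g'(x) = 2·x
  lim(x→0) f'(x)/g'(x) = lim(x→0) (2·x)/(2·x)
  = 1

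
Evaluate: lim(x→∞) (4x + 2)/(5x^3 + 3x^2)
This is an ∞/∞ indeterminate form.

Apply L'Hôpital's rule: differentiate numerator and denominator separately.
  f(x) = 4·x + 2   ⇒   f'(x) = 4
  g(x) = 5·x^3 + 3·x^2   ⇒   g'(x) = 15·x^2 + 6·x
  lim(x→∞) f'(x)/g'(x) = lim(x→∞) (4)/(15·x^2 + 6·x)
  = 0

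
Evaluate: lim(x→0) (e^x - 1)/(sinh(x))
This is a 0/0 indeterminate form.

Apply L'Hôpital's rule: differentiate numerator and denominator separately.
  f(x) = e^(x) - 1   ⇒   f'(x) = e^(x)
  g(x) = sinh(x)   ⇒   g'(x) = cosh(x)
  lim(x→0) f'(x)/g'(x) = lim(x→0) (e^(x))/(cosh(x))
  = 1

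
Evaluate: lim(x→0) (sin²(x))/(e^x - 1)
This is a 0/0 indeterminate form.

Apply L'Hôpital's rule: differentiate numerator and denominator separately.
  f(x) = sin(x)^2   ⇒   f'(x) = 2·sin(x)·cos(x)
  g(x) = e^(x) - 1   ⇒   g'(x) = e^(x)
  lim(x→0) f'(x)/g'(x) = lim(x→0) (2·sin(x)·cos(x))/(e^(x))
  = 0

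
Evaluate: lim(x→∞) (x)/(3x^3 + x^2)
This is an ∞/∞ indeterminate form.

Apply L'Hôpital's rule: differentiate numerator and denominator separately.
  f(x) = x   ⇒   f'(x) = 1
  g(x) = 3·x^3 + x^2   ⇒   g'(x) = 9·x^2 + 2·x
  lim(x→∞) f'(x)/g'(x) = lim(x→∞) (1)/(9·x^2 + 2·x)
  = 0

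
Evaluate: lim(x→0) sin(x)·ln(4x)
This is a 0·∞ indeterminate form.

Rewrite 0·∞ as a quotient (0/0 or ∞/∞ form), then apply L'Hôpital's rule:
  lim(x→0) sin(x)·ln(4x) = 0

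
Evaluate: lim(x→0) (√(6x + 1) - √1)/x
This is a standard limit.

Factor or rationalize the expression:
  lim(x→0) (√(6x + 1) - √1)/x = 3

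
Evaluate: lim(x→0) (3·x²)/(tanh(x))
This is a 0/0 indeterminate form.

Apply L'Hôpital's rule: differentiate numerator and denominator separately.
  f(x) = 3·x^2   ⇒   f'(x) = 6·x
  g(x) = tanh(x)   ⇒   g'(x) = 1 - tanh(x)^2
  lim(x→0) f'(x)/g'(x) = lim(x→0) (6·x)/(1 - tanh(x)^2)
  = 0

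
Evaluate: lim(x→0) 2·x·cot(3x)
This is a 0·∞ indeterminate form.

Rewrite 0·∞ as a quotient (0/0 or ∞/∞ form), then apply L'Hôpital's rule:
  lim(x→0) 2·x·cot(3x) = 2/3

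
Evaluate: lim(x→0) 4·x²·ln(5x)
This is a 0·∞ indeterminate form.

Rewrite 0·∞ as a quotient (0/0 or ∞/∞ form), then apply L'Hôpital's rule:
  lim(x→0) 4·x²·ln(5x) = 0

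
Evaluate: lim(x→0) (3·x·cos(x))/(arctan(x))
This is a 0/0 indeterminate form.

Apply L'Hôpital's rule: differentiate numerator and denominator separately.
  f(x) = 3·x·cos(x)   ⇒   f'(x) = -3·x·sin(x) + 3·cos(x)
  g(x) = atan(x)   ⇒   g'(x) = 1/(x^2 + 1)
  lim(x→0) f'(x)/g'(x) = lim(x→0) (-3·x·sin(x) + 3·cos(x))/(1/(x^2 + 1))
  = 3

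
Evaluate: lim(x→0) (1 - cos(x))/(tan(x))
This is a 0/0 indeterminate form.

Apply L'Hôpital's rule: differentiate numerator and denominator separately.
  f(x) = 1 - cos(x)   ⇒   f'(x) = sin(x)
  g(x) = tan(x)   ⇒   g'(x) = tan(x)^2 + 1
  lim(x→0) f'(x)/g'(x) = lim(x→0) (sin(x))/(tan(x)^2 + 1)
  = 0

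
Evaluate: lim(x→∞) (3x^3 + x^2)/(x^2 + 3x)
This is an ∞/∞ indeterminate form.

Apply L'Hôpital's rule: differentiate numerator and denominator separately.
  f(x) = 3·x^3 + x^2   ⇒   f'(x) = 9·x^2 + 2·x
  g(x) = x^2 + 3·x   ⇒   g'(x) = 2·x + 3
  lim(x→∞) f'(x)/g'(x) = lim(x→∞) (9·x^2 + 2·x)/(2·x + 3)
  = ∞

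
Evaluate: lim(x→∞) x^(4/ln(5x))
This is an exponential indeterminate form.

For exponential indeterminate forms, take the natural log:
  Let L = lim(x→∞) x^(4/ln(5x))
  Then ln(L) = lim(x→∞) [exponent × ln(base)]
  Evaluate using L'Hôpital or standard limits, then exponentiate.
  L = e^(4)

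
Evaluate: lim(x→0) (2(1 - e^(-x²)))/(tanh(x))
This is a 0/0 indeterminate form.

Apply L'Hôpital's rule: differentiate numerator and denominator separately.
  f(x) = 2 - 2·e^(-x^2)   ⇒   f'(x) = 4·x·e^(-x^2)
  g(x) = tanh(x)   ⇒   g'(x) = 1 - tanh(x)^2
  lim(x→0) f'(x)/g'(x) = lim(x→0) (4·x·e^(-x^2))/(1 - tanh(x)^2)
  = 0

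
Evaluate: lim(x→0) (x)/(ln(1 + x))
This is a 0/0 indeterminate form.

Apply L'Hôpital's rule: differentiate numerator and denominator separately.
  f(x) = x   ⇒   f'(x) = 1
  g(x) = ln(x + 1)   ⇒   g'(x) = 1/(x + 1)
  lim(x→0) f'(x)/g'(x) = lim(x→0) (1)/(1/(x + 1))
  = 1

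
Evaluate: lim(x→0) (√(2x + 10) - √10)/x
This is a standard limit.

Factor or rationalize the expression:
  lim(x→0) (√(2x + 10) - √10)/x = sqrt(10)/10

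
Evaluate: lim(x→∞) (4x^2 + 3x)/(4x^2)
This is an ∞/∞ indeterminate form.

Apply L'Hôpital's rule: differentiate numerator and denominator separately.
  f(x) = 4·x^2 + 3·x   ⇒   f'(x) = 8·x + 3
  g(x) = 4·x^2   ⇒   g'(x) = 8·x
  lim(x→∞) f'(x)/g'(x) = lim(x→∞) (8·x + 3)/(8·x)
  = 1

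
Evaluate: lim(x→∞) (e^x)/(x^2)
This is an ∞/∞ indeterminate form.

Apply L'Hôpital's rule: differentiate numerator and denominator separately.
  f(x) = e^(x)   ⇒   f'(x) = e^(x)
  g(x) = x^2   ⇒   g'(x) = 2·x
  lim(x→∞) f'(x)/g'(x) = lim(x→∞) (e^(x))/(2·x)
  = ∞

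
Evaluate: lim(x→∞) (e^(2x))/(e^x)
This is an ∞/∞ indeterminate form.

Apply L'Hôpital's rule: differentiate numerator and denominator separately.
  f(x) = e^(2·x)   ⇒   f'(x) = 2·e^(2·x)
  g(x) = e^(x)   ⇒   g'(x) = e^(x)
  lim(x→∞) f'(x)/g'(x) = lim(x→∞) (2·e^(2·x))/(e^(x))
  = ∞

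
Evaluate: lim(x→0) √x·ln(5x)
This is a 0·∞ indeterminate form.

Rewrite 0·∞ as a quotient (0/0 or ∞/∞ form), then apply L'Hôpital's rule:
  lim(x→0) √x·ln(5x) = 0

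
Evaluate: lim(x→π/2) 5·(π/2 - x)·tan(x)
This is a 0·∞ indeterminate form.

Rewrite 0·∞ as a quotient (0/0 or ∞/∞ form), then apply L'Hôpital's rule:
  lim(x→π/2) 5·(π/2 - x)·tan(x) = 5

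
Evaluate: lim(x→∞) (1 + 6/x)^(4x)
This is an exponential indeterminate form.

For exponential indeterminate forms, take the natural log:
  Let L = lim(x→∞) (1 + 6/x)^(4x)
  Then ln(L) = lim(x→∞) [exponent × ln(base)]
  Evaluate using L'Hôpital or standard limits, then exponentiate.
  L = e^(24)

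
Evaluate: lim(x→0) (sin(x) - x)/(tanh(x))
This is a 0/0 indeterminate form.

Apply L'Hôpital's rule: differentiate numerator and denominator separately.
  f(x) = -x + sin(x)   ⇒   f'(x) = cos(x) - 1
  g(x) = tanh(x)   ⇒   g'(x) = 1 - tanh(x)^2
  lim(x→0) f'(x)/g'(x) = lim(x→0) (cos(x) - 1)/(1 - tanh(x)^2)
  = 0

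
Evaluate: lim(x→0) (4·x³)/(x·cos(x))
This is a 0/0 indeterminate form.

Apply L'Hôpital's rule: differentiate numerator and denominator separately.
  f(x) = 4·x^3   ⇒   f'(x) = 12·x^2
  g(x) = x·cos(x)   ⇒   g'(x) = -x·sin(x) + cos(x)
  lim(x→0) f'(x)/g'(x) = lim(x→0) (12·x^2)/(-x·sin(x) + cos(x))
  = 0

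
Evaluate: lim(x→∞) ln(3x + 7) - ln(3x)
This is an ∞-∞ indeterminate form.

Combine fractions or rationalize to convert ∞-∞ to 0/0 form:
  lim(x→∞) ln(3x + 7) - ln(3x) = 0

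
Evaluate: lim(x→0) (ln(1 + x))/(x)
This is a 0/0 indeterminate form.

Apply L'Hôpital's rule: differentiate numerator and denominator separately.
  f(x) = ln(x + 1)   ⇒   f'(x) = 1/(x + 1)
  g(x) = x   ⇒   g'(x) = 1
  lim(x→0) f'(x)/g'(x) = lim(x→0) (1/(x + 1))/(1)
  = 1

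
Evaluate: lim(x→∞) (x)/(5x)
This is an ∞/∞ indeterminate form.

Apply L'Hôpital's rule: differentiate numerator and denominator separately.
  f(x) = x   ⇒   f'(x) = 1
  g(x) = 5·x   ⇒   g'(x) = 5
  lim(x→∞) f'(x)/g'(x) = lim(x→∞) (1)/(5)
  = 1/5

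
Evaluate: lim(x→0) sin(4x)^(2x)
This is an exponential indeterminate form.

For exponential indeterminate forms, take the natural log:
  Let L = lim(x→0) sin(4x)^(2x)
  Then ln(L) = lim(x→0) [exponent × ln(base)]
  Evaluate using L'Hôpital or standard limits, then exponentiate.
  L = 1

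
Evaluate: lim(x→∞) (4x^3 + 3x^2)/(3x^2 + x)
This is an ∞/∞ indeterminate form.

Apply L'Hôpital's rule: differentiate numerator and denominator separately.
  f(x) = 4·x^3 + 3·x^2   ⇒   f'(x) = 12·x^2 + 6·x
  g(x) = 3·x^2 + x   ⇒   g'(x) = 6·x + 1
  lim(x→∞) f'(x)/g'(x) = lim(x→∞) (12·x^2 + 6·x)/(6·x + 1)
  = ∞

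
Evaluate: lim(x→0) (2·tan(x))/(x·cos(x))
This is a 0/0 indeterminate form.

Apply L'Hôpital's rule: differentiate numerator and denominator separately.
  f(x) = 2·tan(x)   ⇒   f'(x) = 2·tan(x)^2 + 2
  g(x) = x·cos(x)   ⇒   g'(x) = -x·sin(x) + cos(x)
  lim(x→0) f'(x)/g'(x) = lim(x→0) (2·tan(x)^2 + 2)/(-x·sin(x) + cos(x))
  = 2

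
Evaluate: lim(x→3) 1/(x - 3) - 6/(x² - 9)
This is an ∞-∞ indeterminate form.

Combine fractions or rationalize to convert ∞-∞ to 0/0 form:
  lim(x→3) 1/(x - 3) - 6/(x² - 9) = 1/6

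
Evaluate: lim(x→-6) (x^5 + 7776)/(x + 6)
This is a standard limit.

Factor or rationalize the expression:
  lim(x→-6) (x^5 + 7776)/(x + 6) = 6480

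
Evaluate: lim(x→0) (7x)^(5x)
This is an exponential indeterminate form.

For exponential indeterminate forms, take the natural log:
  Let L = lim(x→0) (7x)^(5x)
  Then ln(L) = lim(x→0) [exponent × ln(base)]
  Evaluate using L'Hôpital or standard limits, then exponentiate.
  L = 1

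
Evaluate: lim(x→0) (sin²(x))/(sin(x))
This is a 0/0 indeterminate form.

Apply L'Hôpital's rule: differentiate numerator and denominator separately.
  f(x) = sin(x)^2   ⇒   f'(x) = 2·sin(x)·cos(x)
  g(x) = sin(x)   ⇒   g'(x) = cos(x)
  lim(x→0) f'(x)/g'(x) = lim(x→0) (2·sin(x)·cos(x))/(cos(x))
  = 0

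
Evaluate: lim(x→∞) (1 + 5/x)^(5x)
This is an exponential indeterminate form.

For exponential indeterminate forms, take the natural log:
  Let L = lim(x→∞) (1 + 5/x)^(5x)
  Then ln(L) = lim(x→∞) [exponent × ln(base)]
  Evaluate using L'Hôpital or standard limits, then exponentiate.
  L = e^(25)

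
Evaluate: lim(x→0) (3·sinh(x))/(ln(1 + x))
This is a 0/0 indeterminate form.

Apply L'Hôpital's rule: differentiate numerator and denominator separately.
  f(x) = 3·sinh(x)   ⇒   f'(x) = 3·cosh(x)
  g(x) = ln(x + 1)   ⇒   g'(x) = 1/(x + 1)
  lim(x→0) f'(x)/g'(x) = lim(x→0) (3·cosh(x))/(1/(x + 1))
  = 3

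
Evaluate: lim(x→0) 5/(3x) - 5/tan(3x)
This is an ∞-∞ indeterminate form.

Combine fractions or rationalize to convert ∞-∞ to 0/0 form:
  lim(x→0) 5/(3x) - 5/tan(3x) = 0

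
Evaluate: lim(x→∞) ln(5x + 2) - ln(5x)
This is an ∞-∞ indeterminate form.

Combine fractions or rationalize to convert ∞-∞ to 0/0 form:
  lim(x→∞) ln(5x + 2) - ln(5x) = 0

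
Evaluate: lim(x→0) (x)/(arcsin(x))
This is a 0/0 indeterminate form.

Apply L'Hôpital's rule: differentiate numerator and denominator separately.
  f(x) = x   ⇒   f'(x) = 1
  g(x) = asin(x)   ⇒   g'(x) = 1/sqrt(1 - x^2)
  lim(x→0) f'(x)/g'(x) = lim(x→0) (1)/(1/sqrt(1 - x^2))
  = 1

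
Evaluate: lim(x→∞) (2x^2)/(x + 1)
This is an ∞/∞ indeterminate form.

Apply L'Hôpital's rule: differentiate numerator and denominator separately.
  f(x) = 2·x^2   ⇒   f'(x) = 4·x
  g(x) = x + 1   ⇒   g'(x) = 1
  lim(x→∞) f'(x)/g'(x) = lim(x→∞) (4·x)/(1)
  = ∞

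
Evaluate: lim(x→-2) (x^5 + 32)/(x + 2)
This is a standard limit.

Factor or rationalize the expression:
  lim(x→-2) (x^5 + 32)/(x + 2) = 80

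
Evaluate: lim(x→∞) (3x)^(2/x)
This is an exponential indeterminate form.

For exponential indeterminate forms, take the natural log:
  Let L = lim(x→∞) (3x)^(2/x)
  Then ln(L) = lim(x→∞) [exponent × ln(base)]
  Evaluate using L'Hôpital or standard limits, then exponentiate.
  L = 1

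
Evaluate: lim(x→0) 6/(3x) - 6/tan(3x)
This is an ∞-∞ indeterminate form.

Combine fractions or rationalize to convert ∞-∞ to 0/0 form:
  lim(x→0) 6/(3x) - 6/tan(3x) = 0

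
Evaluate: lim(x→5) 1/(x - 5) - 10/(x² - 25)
This is an ∞-∞ indeterminate form.

Combine fractions or rationalize to convert ∞-∞ to 0/0 form:
  lim(x→5) 1/(x - 5) - 10/(x² - 25) = 1/10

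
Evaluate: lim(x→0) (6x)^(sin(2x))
This is an exponential indeterminate form.

For exponential indeterminate forms, take the natural log:
  Let L = lim(x→0) (6x)^(sin(2x))
  Then ln(L) = lim(x→0) [exponent × ln(base)]
  Evaluate using L'Hôpital or standard limits, then exponentiate.
  L = 1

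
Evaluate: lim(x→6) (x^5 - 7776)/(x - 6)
This is a standard limit.

Factor or rationalize the expression:
  lim(x→6) (x^5 - 7776)/(x - 6) = 6480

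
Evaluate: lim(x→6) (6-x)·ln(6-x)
This is a 0·∞ indeterminate form.

Rewrite 0·∞ as a quotient (0/0 or ∞/∞ form), then apply L'Hôpital's rule:
  lim(x→6) (6-x)·ln(6-x) = 0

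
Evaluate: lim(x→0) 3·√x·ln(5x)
This is a 0·∞ indeterminate form.

Rewrite 0·∞ as a quotient (0/0 or ∞/∞ form), then apply L'Hôpital's rule:
  lim(x→0) 3·√x·ln(5x) = 0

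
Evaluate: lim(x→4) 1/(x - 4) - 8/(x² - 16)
This is an ∞-∞ indeterminate form.

Combine fractions or rationalize to convert ∞-∞ to 0/0 form:
  lim(x→4) 1/(x - 4) - 8/(x² - 16) = 1/8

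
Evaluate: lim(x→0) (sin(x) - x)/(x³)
This is a 0/0 indeterminate form.

Apply L'Hôpital's rule: differentiate numerator and denominator separately.
  f(x) = -x + sin(x)   ⇒   f'(x) = cos(x) - 1
  g(x) = x^3   ⇒   g'(x) = 3·x^2
  lim(x→0) f'(x)/g'(x) = lim(x→0) (cos(x) - 1)/(3·x^2)
  = -1/6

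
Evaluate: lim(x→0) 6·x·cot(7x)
This is a 0·∞ indeterminate form.

Rewrite 0·∞ as a quotient (0/0 or ∞/∞ form), then apply L'Hôpital's rule:
  lim(x→0) 6·x·cot(7x) = 6/7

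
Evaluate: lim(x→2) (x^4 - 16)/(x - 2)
This is a standard limit.

Factor or rationalize the expression:
  lim(x→2) (x^4 - 16)/(x - 2) = 32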